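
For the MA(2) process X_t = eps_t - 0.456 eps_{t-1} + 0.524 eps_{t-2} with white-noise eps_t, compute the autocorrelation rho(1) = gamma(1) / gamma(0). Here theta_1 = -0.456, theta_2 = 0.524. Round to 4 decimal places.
\rho(1) = -0.4688

For an MA(q) process with theta_0 = 1, the autocovariance is
  gamma(k) = sigma^2 * sum_{i=0..q-k} theta_i * theta_{i+k},
and rho(k) = gamma(k) / gamma(0). Sigma^2 cancels.
  numerator   = (1)*(-0.456) + (-0.456)*(0.524) = -0.694944.
  denominator = (1)^2 + (-0.456)^2 + (0.524)^2 = 1.482512.
  rho(1) = -0.694944 / 1.482512 = -0.4688.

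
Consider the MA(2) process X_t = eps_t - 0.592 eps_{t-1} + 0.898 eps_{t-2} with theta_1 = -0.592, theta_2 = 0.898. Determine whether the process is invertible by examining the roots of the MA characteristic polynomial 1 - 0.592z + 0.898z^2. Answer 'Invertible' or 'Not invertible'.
\text{Invertible}

The MA(q) characteristic polynomial is P(z) = 1 - 0.592z + 0.898z^2.
Invertibility requires all roots to lie outside the unit circle, i.e. |z| > 1 for every root.
Set 1 + (-0.592) z + (0.898) z^2 = 0, i.e. a z^2 + b z + c = 0 with a = 0.898, b = -0.592, c = 1.
Discriminant D = b^2 - 4ac = (-0.592)^2 - 4*(0.898)*1 = 0.350464 - (3.592) = -3.241536.
D < 0, so the roots are the complex-conjugate pair z = (-b +/- i sqrt(-D)) / (2a) = 0.3296 +/- 1.0025i.
For a conjugate pair |z|^2 = z * conj(z) = (product of roots) = c/a = 1/(0.898) = 1.113586, so |z| = sqrt(1.113586) = 1.0553 for both roots.
Moduli of all roots: 1.0553, 1.0553.
All moduli strictly greater than 1? Yes.
Verdict: Invertible.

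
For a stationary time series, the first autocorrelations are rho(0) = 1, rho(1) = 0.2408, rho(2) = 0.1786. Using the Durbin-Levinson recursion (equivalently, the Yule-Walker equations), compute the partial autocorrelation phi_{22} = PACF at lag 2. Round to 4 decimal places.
\phi_{22} = 0.1280

The PACF at lag k is phi_{kk}, the last component of the solution
to the Yule-Walker system G_k phi = r_k where
  (G_k)_{ij} = rho(|i - j|), (r_k)_i = rho(i), i,j = 1..k.
Equivalently, Durbin-Levinson gives phi_{kk} iteratively:
  phi_{11} = rho(1)
  phi_{kk} = [rho(k) - sum_{j=1..k-1} phi_{k-1,j} rho(k-j)]
            / [1 - sum_{j=1..k-1} phi_{k-1,j} rho(j)],
  phi_{k,j} = phi_{k-1,j} - phi_{kk} phi_{k-1,k-j},  j = 1..k-1.
Step k = 1:
  phi_11 = rho(1) = 0.2408.
Step k = 2:
  phi_22 = [rho(2) - phi_11 rho(1)] / [1 - phi_11 rho(1)] = [0.1786 - (0.2408)(0.2408)] / [1 - (0.2408)(0.2408)]
         = 0.12061536 / 0.94201536 = 0.128.
Therefore phi_{22} = 0.1280.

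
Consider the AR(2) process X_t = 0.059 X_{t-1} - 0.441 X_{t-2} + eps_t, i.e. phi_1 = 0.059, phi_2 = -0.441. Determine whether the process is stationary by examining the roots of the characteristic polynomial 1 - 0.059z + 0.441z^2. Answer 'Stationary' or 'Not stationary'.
\text{Stationary}

The AR(p) characteristic polynomial is P(z) = 1 - 0.059z + 0.441z^2.
Stationarity requires all roots to lie outside the unit circle, i.e. |z| > 1 for every root.
Set 1 + (-0.059) z + (0.441) z^2 = 0, i.e. a z^2 + b z + c = 0 with a = 0.441, b = -0.059, c = 1.
Discriminant D = b^2 - 4ac = (-0.059)^2 - 4*(0.441)*1 = 0.003481 - (1.764) = -1.760519.
D < 0, so the roots are the complex-conjugate pair z = (-b +/- i sqrt(-D)) / (2a) = 0.0669 +/- 1.5044i.
For a conjugate pair |z|^2 = z * conj(z) = (product of roots) = c/a = 1/(0.441) = 2.267574, so |z| = sqrt(2.267574) = 1.5058 for both roots.
Moduli of all roots: 1.5058, 1.5058.
All moduli strictly greater than 1? Yes.
Verdict: Stationary.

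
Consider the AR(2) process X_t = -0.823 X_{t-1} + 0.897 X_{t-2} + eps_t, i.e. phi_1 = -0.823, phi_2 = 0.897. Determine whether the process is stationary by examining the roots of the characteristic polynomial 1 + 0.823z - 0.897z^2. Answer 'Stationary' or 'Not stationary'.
\text{Not stationary}

The AR(p) characteristic polynomial is P(z) = 1 + 0.823z - 0.897z^2.
Stationarity requires all roots to lie outside the unit circle, i.e. |z| > 1 for every root.
Set 1 + (0.823) z + (-0.897) z^2 = 0, i.e. a z^2 + b z + c = 0 with a = -0.897, b = 0.823, c = 1.
Discriminant D = b^2 - 4ac = (0.823)^2 - 4*(-0.897)*1 = 0.677329 - (-3.588) = 4.265329.
D >= 0, so the roots are real: z = (-b +/- sqrt(D)) / (2a) = (-0.823 +/- 2.065267) / (-1.794).
  z_1 = (-0.823 + 2.065267) / (-1.794) = -0.6925,   |z_1| = 0.6925.
  z_2 = (-0.823 - 2.065267) / (-1.794) = 1.61,   |z_2| = 1.61.
Moduli of all roots: 0.6925, 1.6100.
All moduli strictly greater than 1? No.
Verdict: Not stationary.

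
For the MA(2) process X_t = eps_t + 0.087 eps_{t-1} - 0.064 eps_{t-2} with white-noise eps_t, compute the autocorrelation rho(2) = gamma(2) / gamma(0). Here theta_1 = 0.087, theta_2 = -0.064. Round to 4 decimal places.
\rho(2) = -0.0633

For an MA(q) process with theta_0 = 1, the autocovariance is
  gamma(k) = sigma^2 * sum_{i=0..q-k} theta_i * theta_{i+k},
and rho(k) = gamma(k) / gamma(0). Sigma^2 cancels.
  numerator   = (1)*(-0.064) = -0.064.
  denominator = (1)^2 + (0.087)^2 + (-0.064)^2 = 1.011665.
  rho(2) = -0.064 / 1.011665 = -0.0633.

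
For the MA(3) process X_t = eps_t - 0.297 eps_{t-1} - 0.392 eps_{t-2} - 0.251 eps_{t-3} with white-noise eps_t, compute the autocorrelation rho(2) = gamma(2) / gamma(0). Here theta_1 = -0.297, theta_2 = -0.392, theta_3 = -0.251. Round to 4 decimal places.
\rho(2) = -0.2433

For an MA(q) process with theta_0 = 1, the autocovariance is
  gamma(k) = sigma^2 * sum_{i=0..q-k} theta_i * theta_{i+k},
and rho(k) = gamma(k) / gamma(0). Sigma^2 cancels.
  numerator   = (1)*(-0.392) + (-0.297)*(-0.251) = -0.317453.
  denominator = (1)^2 + (-0.297)^2 + (-0.392)^2 + (-0.251)^2 = 1.304874.
  rho(2) = -0.317453 / 1.304874 = -0.2433.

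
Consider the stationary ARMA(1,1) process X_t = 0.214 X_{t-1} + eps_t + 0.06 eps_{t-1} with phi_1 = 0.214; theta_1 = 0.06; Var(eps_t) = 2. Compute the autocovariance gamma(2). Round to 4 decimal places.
\gamma(2) = 0.1245

Multiply the model equation by X_{t-k} and take expectations. With theta_0 = psi_0 = 1 and psi_j the MA(infinity) weights, this gives
  gamma(k) - sum_i phi_i gamma(k-i) = c_k,
  c_k = sigma^2 * sum_{j=k..q} theta_j psi_{j-k}   (c_k = 0 for k > q),
using gamma(-m) = gamma(m).
psi-weights needed (psi_j = theta_j + sum_i phi_i psi_{j-i}):
  psi_1 = theta_1 + phi_1 = 0.06 + (0.214) = 0.274
Right-hand sides:
  c_0 = sigma^2 (1 + theta_1 psi_1) = 2 * (1 + (0.06)(0.274)) = 2 * 1.01644 = 2.03288
  c_1 = sigma^2 theta_1 = 2 * (0.06) = 0.12
  c_2 = 0
Equations for k = 0 and k = 1 (AR order 1):
  gamma(0) = phi_1 gamma(1) + c_0
  gamma(1) = phi_1 gamma(0) + c_1
Substituting the second into the first: gamma(0) (1 - phi_1^2) = c_0 + phi_1 c_1, so
  gamma(0) = (c_0 + phi_1 c_1) / (1 - phi_1^2) = (2.03288 + (0.214)(0.12)) / (1 - (0.214)^2) = 2.05856 / 0.954204 = 2.157358.
  gamma(1) = phi_1 gamma(0) + c_1 = (0.214)(2.157358) + (0.12) = 0.581675.
For k = 2 (> q): gamma(2) = phi_1 gamma(1) = (0.214)(0.581675) = 0.124478.
Therefore gamma(2) = 0.1245 (to 4 decimal places).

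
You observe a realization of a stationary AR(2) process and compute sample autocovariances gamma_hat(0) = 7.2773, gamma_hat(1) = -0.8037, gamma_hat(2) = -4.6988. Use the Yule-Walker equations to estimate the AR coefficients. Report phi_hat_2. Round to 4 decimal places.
\hat\phi_{2} = -0.6660

The Yule-Walker equations for an AR(p) process read, in matrix form,
  Gamma_p phi = r_p,   with   (Gamma_p)_{ij} = gamma(|i - j|),
                       (r_p)_i = gamma(i),   i,j = 1..p.
Substitute the sample gammas (Toeplitz matrix and right-hand side of size 2):
  Gamma_p = [[7.2773, -0.8037], [-0.8037, 7.2773]]
  r_p     = [-0.8037, -4.6988]
Written out:
  7.2773 phi_1 - 0.8037 phi_2 = -0.8037
  -0.8037 phi_1 + 7.2773 phi_2 = -4.6988
Solve by Cramer's rule:
  det = gamma(0)^2 - gamma(1)^2 = (7.2773)^2 - (-0.8037)^2 = 52.95909529 - 0.64593369 = 52.3131616
  phi_hat_1 = [gamma(1) gamma(0) - gamma(1) gamma(2)] / det = [(-0.8037)(7.2773) - (-0.8037)(-4.6988)] / 52.3131616 = -9.62519157 / 52.3131616 = -0.184
  phi_hat_2 = [gamma(0) gamma(2) - gamma(1)^2] / det = [(7.2773)(-4.6988) - (-0.8037)^2] / 52.3131616 = -34.84051093 / 52.3131616 = -0.666
So phi_hat = [-0.1840, -0.6660].
Therefore phi_hat_2 = -0.6660.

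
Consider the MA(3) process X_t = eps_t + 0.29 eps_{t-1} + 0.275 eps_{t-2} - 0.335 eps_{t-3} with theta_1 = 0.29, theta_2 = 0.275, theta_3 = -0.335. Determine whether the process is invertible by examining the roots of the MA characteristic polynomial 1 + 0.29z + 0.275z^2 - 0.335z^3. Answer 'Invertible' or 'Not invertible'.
\text{Invertible}

The MA(q) characteristic polynomial is P(z) = 1 + 0.29z + 0.275z^2 - 0.335z^3.
Invertibility requires all roots to lie outside the unit circle, i.e. |z| > 1 for every root.
Degree 3: look for a simple real root z0 first, then factor out (1 - z/z0) and solve the remaining quadratic.
Testing z0 = 2: P(2) = 1 + (0.29)(2) + (0.275)(2)^2 + (-0.335)(2)^3
  = 1 + (0.58) + (1.1) + (-2.68) = 0.  So z_0 = 2 is a root, |z_0| = 2.
Divide out the factor (1 - 0.5 z) = (1 - z/z0) (since 1/z0 = 0.5):
  P(z) = (1 - 0.5 z)(1 + (0.79) z + (0.67) z^2)
  [check: z-coef 0.79 - (0.5) = 0.29; z^2-coef 0.67 - (0.5)(0.79) = 0.275; z^3-coef -(0.5)(0.67) = -0.335.]
Remaining roots from the quadratic factor 1 + (0.79) z + (0.67) z^2:
  Set 1 + (0.79) z + (0.67) z^2 = 0, i.e. a z^2 + b z + c = 0 with a = 0.67, b = 0.79, c = 1.
  Discriminant D = b^2 - 4ac = (0.79)^2 - 4*(0.67)*1 = 0.6241 - (2.68) = -2.0559.
  D < 0, so the roots are the complex-conjugate pair z = (-b +/- i sqrt(-D)) / (2a) = -0.5896 +/- 1.07i.
  For a conjugate pair |z|^2 = z * conj(z) = (product of roots) = c/a = 1/(0.67) = 1.492537, so |z| = sqrt(1.492537) = 1.2217 for both roots.
Moduli of all roots: 2.0000, 1.2217, 1.2217.
All moduli strictly greater than 1? Yes.
Verdict: Invertible.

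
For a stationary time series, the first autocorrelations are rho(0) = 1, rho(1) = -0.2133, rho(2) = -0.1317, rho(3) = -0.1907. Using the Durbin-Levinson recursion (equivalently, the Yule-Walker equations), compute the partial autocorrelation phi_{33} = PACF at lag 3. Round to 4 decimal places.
\phi_{33} = -0.2860

The PACF at lag k is phi_{kk}, the last component of the solution
to the Yule-Walker system G_k phi = r_k where
  (G_k)_{ij} = rho(|i - j|), (r_k)_i = rho(i), i,j = 1..k.
Equivalently, Durbin-Levinson gives phi_{kk} iteratively:
  phi_{11} = rho(1)
  phi_{kk} = [rho(k) - sum_{j=1..k-1} phi_{k-1,j} rho(k-j)]
            / [1 - sum_{j=1..k-1} phi_{k-1,j} rho(j)],
  phi_{k,j} = phi_{k-1,j} - phi_{kk} phi_{k-1,k-j},  j = 1..k-1.
Step k = 1:
  phi_11 = rho(1) = -0.2133.
Step k = 2:
  phi_22 = [rho(2) - phi_11 rho(1)] / [1 - phi_11 rho(1)] = [-0.1317 - (-0.2133)(-0.2133)] / [1 - (-0.2133)(-0.2133)]
         = -0.17719689 / 0.95450311 = -0.185643.
  Update: phi_21 = phi_11 - phi_22 phi_11 = -0.2133 - (-0.185643)(-0.2133) = -0.252898.
Step k = 3:
  phi_33 = [rho(3) - phi_21 rho(2) - phi_22 rho(1)] / [1 - phi_21 rho(1) - phi_22 rho(2)]
    numerator   = -0.1907 - (-0.252898)(-0.1317) - (-0.185643)(-0.2133) = -0.26360429
    denominator = 1 - (-0.252898)(-0.2133) - (-0.185643)(-0.1317) = 0.92160773
  phi_33 = -0.26360429 / 0.92160773 = -0.286.
Therefore phi_{33} = -0.2860.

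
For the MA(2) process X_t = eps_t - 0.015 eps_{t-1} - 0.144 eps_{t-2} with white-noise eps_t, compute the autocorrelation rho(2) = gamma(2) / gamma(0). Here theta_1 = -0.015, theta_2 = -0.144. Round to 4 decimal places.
\rho(2) = -0.1410

For an MA(q) process with theta_0 = 1, the autocovariance is
  gamma(k) = sigma^2 * sum_{i=0..q-k} theta_i * theta_{i+k},
and rho(k) = gamma(k) / gamma(0). Sigma^2 cancels.
  numerator   = (1)*(-0.144) = -0.144.
  denominator = (1)^2 + (-0.015)^2 + (-0.144)^2 = 1.020961.
  rho(2) = -0.144 / 1.020961 = -0.1410.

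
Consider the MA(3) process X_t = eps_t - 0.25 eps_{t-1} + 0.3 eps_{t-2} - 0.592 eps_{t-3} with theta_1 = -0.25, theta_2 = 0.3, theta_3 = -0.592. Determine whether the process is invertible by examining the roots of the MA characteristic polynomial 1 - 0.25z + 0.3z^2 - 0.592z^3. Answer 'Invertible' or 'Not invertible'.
\text{Invertible}

The MA(q) characteristic polynomial is P(z) = 1 - 0.25z + 0.3z^2 - 0.592z^3.
Invertibility requires all roots to lie outside the unit circle, i.e. |z| > 1 for every root.
Degree 3: look for a simple real root z0 first, then factor out (1 - z/z0) and solve the remaining quadratic.
Testing z0 = 1.25: P(1.25) = 1 + (-0.25)(1.25) + (0.3)(1.25)^2 + (-0.592)(1.25)^3
  = 1 + (-0.3125) + (0.46875) + (-1.15625) = 0.  So z_0 = 1.25 is a root, |z_0| = 1.25.
Divide out the factor (1 - 0.8 z) = (1 - z/z0) (since 1/z0 = 0.8):
  P(z) = (1 - 0.8 z)(1 + (0.55) z + (0.74) z^2)
  [check: z-coef 0.55 - (0.8) = -0.25; z^2-coef 0.74 - (0.8)(0.55) = 0.3; z^3-coef -(0.8)(0.74) = -0.592.]
Remaining roots from the quadratic factor 1 + (0.55) z + (0.74) z^2:
  Set 1 + (0.55) z + (0.74) z^2 = 0, i.e. a z^2 + b z + c = 0 with a = 0.74, b = 0.55, c = 1.
  Discriminant D = b^2 - 4ac = (0.55)^2 - 4*(0.74)*1 = 0.3025 - (2.96) = -2.6575.
  D < 0, so the roots are the complex-conjugate pair z = (-b +/- i sqrt(-D)) / (2a) = -0.3716 +/- 1.1015i.
  For a conjugate pair |z|^2 = z * conj(z) = (product of roots) = c/a = 1/(0.74) = 1.351351, so |z| = sqrt(1.351351) = 1.1625 for both roots.
Moduli of all roots: 1.2500, 1.1625, 1.1625.
All moduli strictly greater than 1? Yes.
Verdict: Invertible.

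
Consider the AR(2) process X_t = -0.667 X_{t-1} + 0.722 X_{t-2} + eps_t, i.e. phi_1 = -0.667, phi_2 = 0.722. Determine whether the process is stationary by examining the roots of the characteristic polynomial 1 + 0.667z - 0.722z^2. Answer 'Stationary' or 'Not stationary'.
\text{Not stationary}

The AR(p) characteristic polynomial is P(z) = 1 + 0.667z - 0.722z^2.
Stationarity requires all roots to lie outside the unit circle, i.e. |z| > 1 for every root.
Set 1 + (0.667) z + (-0.722) z^2 = 0, i.e. a z^2 + b z + c = 0 with a = -0.722, b = 0.667, c = 1.
Discriminant D = b^2 - 4ac = (0.667)^2 - 4*(-0.722)*1 = 0.444889 - (-2.888) = 3.332889.
D >= 0, so the roots are real: z = (-b +/- sqrt(D)) / (2a) = (-0.667 +/- 1.82562) / (-1.444).
  z_1 = (-0.667 + 1.82562) / (-1.444) = -0.8024,   |z_1| = 0.8024.
  z_2 = (-0.667 - 1.82562) / (-1.444) = 1.7262,   |z_2| = 1.7262.
Moduli of all roots: 0.8024, 1.7262.
All moduli strictly greater than 1? No.
Verdict: Not stationary.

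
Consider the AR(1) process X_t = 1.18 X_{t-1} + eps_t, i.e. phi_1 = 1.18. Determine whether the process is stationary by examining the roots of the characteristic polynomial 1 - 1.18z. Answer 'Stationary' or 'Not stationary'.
\text{Not stationary}

The AR(p) characteristic polynomial is P(z) = 1 - 1.18z.
Stationarity requires all roots to lie outside the unit circle, i.e. |z| > 1 for every root.
This is linear in z: 1 + (-1.18) z = 0  =>  z = -1/(-1.18) = 0.847458,  |z| = 0.847458.
Moduli of all roots: 0.8475.
All moduli strictly greater than 1? No.
Verdict: Not stationary.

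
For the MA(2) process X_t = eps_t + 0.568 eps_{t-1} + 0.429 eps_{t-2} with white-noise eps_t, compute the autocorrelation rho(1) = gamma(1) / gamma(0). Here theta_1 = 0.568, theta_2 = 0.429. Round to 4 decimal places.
\rho(1) = 0.5387

For an MA(q) process with theta_0 = 1, the autocovariance is
  gamma(k) = sigma^2 * sum_{i=0..q-k} theta_i * theta_{i+k},
and rho(k) = gamma(k) / gamma(0). Sigma^2 cancels.
  numerator   = (1)*(0.568) + (0.568)*(0.429) = 0.811672.
  denominator = (1)^2 + (0.568)^2 + (0.429)^2 = 1.506665.
  rho(1) = 0.811672 / 1.506665 = 0.5387.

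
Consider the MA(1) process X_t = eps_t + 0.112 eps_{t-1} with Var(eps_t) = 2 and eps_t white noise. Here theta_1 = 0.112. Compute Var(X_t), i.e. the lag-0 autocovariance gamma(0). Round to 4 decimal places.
\gamma(0) = 2.0251

For an MA(q) process X_t = eps_t + sum_i theta_i eps_{t-i} with
Var(eps_t) = sigma^2, the variance is
  gamma(0) = sigma^2 * (1 + sum_i theta_i^2).
  sum_i theta_i^2 = (0.112)^2 = 0.012544.
  gamma(0) = 2 * (1 + 0.012544) = 2 * 1.012544 = 2.025088, which rounds to 2.0251.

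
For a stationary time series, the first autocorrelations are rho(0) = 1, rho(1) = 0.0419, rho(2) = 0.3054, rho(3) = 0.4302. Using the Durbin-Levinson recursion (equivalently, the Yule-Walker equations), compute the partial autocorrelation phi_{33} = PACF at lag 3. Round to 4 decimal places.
\phi_{33} = 0.4510

The PACF at lag k is phi_{kk}, the last component of the solution
to the Yule-Walker system G_k phi = r_k where
  (G_k)_{ij} = rho(|i - j|), (r_k)_i = rho(i), i,j = 1..k.
Equivalently, Durbin-Levinson gives phi_{kk} iteratively:
  phi_{11} = rho(1)
  phi_{kk} = [rho(k) - sum_{j=1..k-1} phi_{k-1,j} rho(k-j)]
            / [1 - sum_{j=1..k-1} phi_{k-1,j} rho(j)],
  phi_{k,j} = phi_{k-1,j} - phi_{kk} phi_{k-1,k-j},  j = 1..k-1.
Step k = 1:
  phi_11 = rho(1) = 0.0419.
Step k = 2:
  phi_22 = [rho(2) - phi_11 rho(1)] / [1 - phi_11 rho(1)] = [0.3054 - (0.0419)(0.0419)] / [1 - (0.0419)(0.0419)]
         = 0.30364439 / 0.99824439 = 0.304178.
  Update: phi_21 = phi_11 - phi_22 phi_11 = 0.0419 - (0.304178)(0.0419) = 0.029155.
Step k = 3:
  phi_33 = [rho(3) - phi_21 rho(2) - phi_22 rho(1)] / [1 - phi_21 rho(1) - phi_22 rho(2)]
    numerator   = 0.4302 - (0.029155)(0.3054) - (0.304178)(0.0419) = 0.40855101
    denominator = 1 - (0.029155)(0.0419) - (0.304178)(0.3054) = 0.90588232
  phi_33 = 0.40855101 / 0.90588232 = 0.451.
Therefore phi_{33} = 0.4510.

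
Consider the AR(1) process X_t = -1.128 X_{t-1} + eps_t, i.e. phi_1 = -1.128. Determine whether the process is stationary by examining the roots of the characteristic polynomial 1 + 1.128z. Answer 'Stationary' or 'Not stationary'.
\text{Not stationary}

The AR(p) characteristic polynomial is P(z) = 1 + 1.128z.
Stationarity requires all roots to lie outside the unit circle, i.e. |z| > 1 for every root.
This is linear in z: 1 + (1.128) z = 0  =>  z = -1/(1.128) = -0.886525,  |z| = 0.886525.
Moduli of all roots: 0.8865.
All moduli strictly greater than 1? No.
Verdict: Not stationary.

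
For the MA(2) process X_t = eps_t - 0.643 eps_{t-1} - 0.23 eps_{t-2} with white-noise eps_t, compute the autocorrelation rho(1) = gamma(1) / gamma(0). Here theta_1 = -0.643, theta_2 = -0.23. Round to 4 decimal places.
\rho(1) = -0.3376

For an MA(q) process with theta_0 = 1, the autocovariance is
  gamma(k) = sigma^2 * sum_{i=0..q-k} theta_i * theta_{i+k},
and rho(k) = gamma(k) / gamma(0). Sigma^2 cancels.
  numerator   = (1)*(-0.643) + (-0.643)*(-0.23) = -0.49511.
  denominator = (1)^2 + (-0.643)^2 + (-0.23)^2 = 1.466349.
  rho(1) = -0.49511 / 1.466349 = -0.3376.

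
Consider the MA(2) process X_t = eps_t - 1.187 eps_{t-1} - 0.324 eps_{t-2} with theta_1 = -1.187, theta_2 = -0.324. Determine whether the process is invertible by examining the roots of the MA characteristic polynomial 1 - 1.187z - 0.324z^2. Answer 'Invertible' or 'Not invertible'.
\text{Not invertible}

The MA(q) characteristic polynomial is P(z) = 1 - 1.187z - 0.324z^2.
Invertibility requires all roots to lie outside the unit circle, i.e. |z| > 1 for every root.
Set 1 + (-1.187) z + (-0.324) z^2 = 0, i.e. a z^2 + b z + c = 0 with a = -0.324, b = -1.187, c = 1.
Discriminant D = b^2 - 4ac = (-1.187)^2 - 4*(-0.324)*1 = 1.408969 - (-1.296) = 2.704969.
D >= 0, so the roots are real: z = (-b +/- sqrt(D)) / (2a) = (1.187 +/- 1.644679) / (-0.648).
  z_1 = (1.187 + 1.644679) / (-0.648) = -4.3699,   |z_1| = 4.3699.
  z_2 = (1.187 - 1.644679) / (-0.648) = 0.7063,   |z_2| = 0.7063.
Moduli of all roots: 4.3699, 0.7063.
All moduli strictly greater than 1? No.
Verdict: Not invertible.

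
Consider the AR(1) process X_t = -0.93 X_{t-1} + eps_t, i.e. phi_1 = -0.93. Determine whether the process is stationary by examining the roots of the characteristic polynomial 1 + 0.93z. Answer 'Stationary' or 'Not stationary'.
\text{Stationary}

The AR(p) characteristic polynomial is P(z) = 1 + 0.93z.
Stationarity requires all roots to lie outside the unit circle, i.e. |z| > 1 for every root.
This is linear in z: 1 + (0.93) z = 0  =>  z = -1/(0.93) = -1.075269,  |z| = 1.075269.
Moduli of all roots: 1.0753.
All moduli strictly greater than 1? Yes.
Verdict: Stationary.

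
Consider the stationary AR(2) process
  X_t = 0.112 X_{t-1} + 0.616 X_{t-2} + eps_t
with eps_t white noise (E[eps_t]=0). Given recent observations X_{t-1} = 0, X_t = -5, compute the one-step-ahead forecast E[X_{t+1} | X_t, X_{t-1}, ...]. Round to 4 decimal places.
E[X_{t+1} \mid \mathcal F_t] = -0.5600

For an AR(p) model X_t = c + sum_i phi_i X_{t-i} + eps_t, the
one-step-ahead conditional mean is
  E[X_{t+1} | X_t, ...] = c + sum_i phi_i X_{t+1-i}.
Substitute known values:
  E[X_{t+1} | ...] = (0.112) * (-5) + (0.616) * (0)
                   = -0.5600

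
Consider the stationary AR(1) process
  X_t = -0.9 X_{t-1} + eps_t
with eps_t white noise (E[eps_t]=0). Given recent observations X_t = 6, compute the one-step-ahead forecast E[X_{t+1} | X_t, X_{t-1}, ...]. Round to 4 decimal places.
E[X_{t+1} \mid \mathcal F_t] = -5.4000

For an AR(p) model X_t = c + sum_i phi_i X_{t-i} + eps_t, the
one-step-ahead conditional mean is
  E[X_{t+1} | X_t, ...] = c + sum_i phi_i X_{t+1-i}.
Substitute known values:
  E[X_{t+1} | ...] = (-0.9) * (6)
                   = -5.4000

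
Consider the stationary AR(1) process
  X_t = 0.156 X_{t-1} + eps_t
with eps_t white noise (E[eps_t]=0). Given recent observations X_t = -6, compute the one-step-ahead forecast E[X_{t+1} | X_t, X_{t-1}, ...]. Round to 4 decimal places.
E[X_{t+1} \mid \mathcal F_t] = -0.9360

For an AR(p) model X_t = c + sum_i phi_i X_{t-i} + eps_t, the
one-step-ahead conditional mean is
  E[X_{t+1} | X_t, ...] = c + sum_i phi_i X_{t+1-i}.
Substitute known values:
  E[X_{t+1} | ...] = (0.156) * (-6)
                   = -0.9360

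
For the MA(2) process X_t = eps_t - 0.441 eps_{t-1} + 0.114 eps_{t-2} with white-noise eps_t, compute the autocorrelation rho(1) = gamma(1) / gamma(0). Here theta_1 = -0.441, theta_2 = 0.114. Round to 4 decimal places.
\rho(1) = -0.4069

For an MA(q) process with theta_0 = 1, the autocovariance is
  gamma(k) = sigma^2 * sum_{i=0..q-k} theta_i * theta_{i+k},
and rho(k) = gamma(k) / gamma(0). Sigma^2 cancels.
  numerator   = (1)*(-0.441) + (-0.441)*(0.114) = -0.491274.
  denominator = (1)^2 + (-0.441)^2 + (0.114)^2 = 1.207477.
  rho(1) = -0.491274 / 1.207477 = -0.4069.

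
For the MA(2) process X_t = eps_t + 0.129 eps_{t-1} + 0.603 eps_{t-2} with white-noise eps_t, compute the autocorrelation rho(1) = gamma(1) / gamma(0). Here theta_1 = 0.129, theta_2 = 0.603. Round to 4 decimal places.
\rho(1) = 0.1498

For an MA(q) process with theta_0 = 1, the autocovariance is
  gamma(k) = sigma^2 * sum_{i=0..q-k} theta_i * theta_{i+k},
and rho(k) = gamma(k) / gamma(0). Sigma^2 cancels.
  numerator   = (1)*(0.129) + (0.129)*(0.603) = 0.206787.
  denominator = (1)^2 + (0.129)^2 + (0.603)^2 = 1.38025.
  rho(1) = 0.206787 / 1.38025 = 0.1498.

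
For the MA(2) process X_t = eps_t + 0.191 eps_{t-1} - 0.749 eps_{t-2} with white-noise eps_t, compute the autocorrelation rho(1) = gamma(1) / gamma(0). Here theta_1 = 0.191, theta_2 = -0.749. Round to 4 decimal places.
\rho(1) = 0.0300

For an MA(q) process with theta_0 = 1, the autocovariance is
  gamma(k) = sigma^2 * sum_{i=0..q-k} theta_i * theta_{i+k},
and rho(k) = gamma(k) / gamma(0). Sigma^2 cancels.
  numerator   = (1)*(0.191) + (0.191)*(-0.749) = 0.047941.
  denominator = (1)^2 + (0.191)^2 + (-0.749)^2 = 1.597482.
  rho(1) = 0.047941 / 1.597482 = 0.0300.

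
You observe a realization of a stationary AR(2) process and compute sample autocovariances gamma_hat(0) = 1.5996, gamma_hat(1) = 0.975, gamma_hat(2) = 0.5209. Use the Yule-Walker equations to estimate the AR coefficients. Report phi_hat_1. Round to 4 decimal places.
\hat\phi_{1} = 0.6540

The Yule-Walker equations for an AR(p) process read, in matrix form,
  Gamma_p phi = r_p,   with   (Gamma_p)_{ij} = gamma(|i - j|),
                       (r_p)_i = gamma(i),   i,j = 1..p.
Substitute the sample gammas (Toeplitz matrix and right-hand side of size 2):
  Gamma_p = [[1.5996, 0.975], [0.975, 1.5996]]
  r_p     = [0.975, 0.5209]
Written out:
  1.5996 phi_1 + 0.975 phi_2 = 0.975
  0.975 phi_1 + 1.5996 phi_2 = 0.5209
Solve by Cramer's rule:
  det = gamma(0)^2 - gamma(1)^2 = (1.5996)^2 - (0.975)^2 = 2.55872016 - 0.950625 = 1.60809516
  phi_hat_1 = [gamma(1) gamma(0) - gamma(1) gamma(2)] / det = [(0.975)(1.5996) - (0.975)(0.5209)] / 1.60809516 = 1.0517325 / 1.60809516 = 0.654
  phi_hat_2 = [gamma(0) gamma(2) - gamma(1)^2] / det = [(1.5996)(0.5209) - (0.975)^2] / 1.60809516 = -0.11739336 / 1.60809516 = -0.073
So phi_hat = [0.6540, -0.0730].
Therefore phi_hat_1 = 0.6540.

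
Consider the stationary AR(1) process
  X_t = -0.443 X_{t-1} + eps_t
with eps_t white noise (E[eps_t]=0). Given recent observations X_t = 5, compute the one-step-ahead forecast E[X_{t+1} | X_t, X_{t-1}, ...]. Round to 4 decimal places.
E[X_{t+1} \mid \mathcal F_t] = -2.2150

For an AR(p) model X_t = c + sum_i phi_i X_{t-i} + eps_t, the
one-step-ahead conditional mean is
  E[X_{t+1} | X_t, ...] = c + sum_i phi_i X_{t+1-i}.
Substitute known values:
  E[X_{t+1} | ...] = (-0.443) * (5)
                   = -2.2150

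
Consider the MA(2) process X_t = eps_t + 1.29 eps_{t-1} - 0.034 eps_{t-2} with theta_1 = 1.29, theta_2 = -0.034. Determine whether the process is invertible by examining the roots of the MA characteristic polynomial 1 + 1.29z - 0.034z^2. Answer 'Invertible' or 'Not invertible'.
\text{Not invertible}

The MA(q) characteristic polynomial is P(z) = 1 + 1.29z - 0.034z^2.
Invertibility requires all roots to lie outside the unit circle, i.e. |z| > 1 for every root.
Set 1 + (1.29) z + (-0.034) z^2 = 0, i.e. a z^2 + b z + c = 0 with a = -0.034, b = 1.29, c = 1.
Discriminant D = b^2 - 4ac = (1.29)^2 - 4*(-0.034)*1 = 1.6641 - (-0.136) = 1.8001.
D >= 0, so the roots are real: z = (-b +/- sqrt(D)) / (2a) = (-1.29 +/- 1.341678) / (-0.068).
  z_1 = (-1.29 + 1.341678) / (-0.068) = -0.76,   |z_1| = 0.76.
  z_2 = (-1.29 - 1.341678) / (-0.068) = 38.7011,   |z_2| = 38.7011.
Moduli of all roots: 0.7600, 38.7011.
All moduli strictly greater than 1? No.
Verdict: Not invertible.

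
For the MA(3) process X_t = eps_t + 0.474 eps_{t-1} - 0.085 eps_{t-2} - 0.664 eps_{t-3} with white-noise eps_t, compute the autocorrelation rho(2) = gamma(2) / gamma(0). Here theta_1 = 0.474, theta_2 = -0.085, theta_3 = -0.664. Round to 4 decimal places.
\rho(2) = -0.2390

For an MA(q) process with theta_0 = 1, the autocovariance is
  gamma(k) = sigma^2 * sum_{i=0..q-k} theta_i * theta_{i+k},
and rho(k) = gamma(k) / gamma(0). Sigma^2 cancels.
  numerator   = (1)*(-0.085) + (0.474)*(-0.664) = -0.399736.
  denominator = (1)^2 + (0.474)^2 + (-0.085)^2 + (-0.664)^2 = 1.672797.
  rho(2) = -0.399736 / 1.672797 = -0.2390.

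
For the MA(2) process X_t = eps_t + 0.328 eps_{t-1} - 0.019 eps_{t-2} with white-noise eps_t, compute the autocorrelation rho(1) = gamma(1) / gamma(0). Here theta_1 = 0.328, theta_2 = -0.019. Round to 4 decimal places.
\rho(1) = 0.2904

For an MA(q) process with theta_0 = 1, the autocovariance is
  gamma(k) = sigma^2 * sum_{i=0..q-k} theta_i * theta_{i+k},
and rho(k) = gamma(k) / gamma(0). Sigma^2 cancels.
  numerator   = (1)*(0.328) + (0.328)*(-0.019) = 0.321768.
  denominator = (1)^2 + (0.328)^2 + (-0.019)^2 = 1.107945.
  rho(1) = 0.321768 / 1.107945 = 0.2904.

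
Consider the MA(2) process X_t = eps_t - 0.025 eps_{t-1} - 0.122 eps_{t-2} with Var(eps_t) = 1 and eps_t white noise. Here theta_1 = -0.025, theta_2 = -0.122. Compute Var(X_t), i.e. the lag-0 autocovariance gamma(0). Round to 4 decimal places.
\gamma(0) = 1.0155

For an MA(q) process X_t = eps_t + sum_i theta_i eps_{t-i} with
Var(eps_t) = sigma^2, the variance is
  gamma(0) = sigma^2 * (1 + sum_i theta_i^2).
  sum_i theta_i^2 = (-0.025)^2 + (-0.122)^2 = 0.000625 + 0.014884 = 0.015509.
  gamma(0) = 1 * (1 + 0.015509) = 1 * 1.015509 = 1.015509, which rounds to 1.0155.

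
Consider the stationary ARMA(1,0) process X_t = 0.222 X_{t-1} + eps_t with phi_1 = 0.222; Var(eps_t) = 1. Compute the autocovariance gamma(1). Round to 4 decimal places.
\gamma(1) = 0.2335

Multiply the model equation by X_{t-k} and take expectations. With theta_0 = psi_0 = 1 and psi_j the MA(infinity) weights, this gives
  gamma(k) - sum_i phi_i gamma(k-i) = c_k,
  c_k = sigma^2 * sum_{j=k..q} theta_j psi_{j-k}   (c_k = 0 for k > q),
using gamma(-m) = gamma(m).
Pure AR (q = 0): c_0 = sigma^2 = 1, c_k = 0 for k >= 1.
Equations for k = 0 and k = 1 (AR order 1):
  gamma(0) = phi_1 gamma(1) + c_0
  gamma(1) = phi_1 gamma(0) + c_1
Substituting the second into the first: gamma(0) (1 - phi_1^2) = c_0 + phi_1 c_1, so
  gamma(0) = c_0 / (1 - phi_1^2) = 1 / (1 - (0.222)^2) = 1 / 0.950716 = 1.051839.
  gamma(1) = phi_1 gamma(0) = (0.222)(1.051839) = 0.233508.
Therefore gamma(1) = 0.2335 (to 4 decimal places).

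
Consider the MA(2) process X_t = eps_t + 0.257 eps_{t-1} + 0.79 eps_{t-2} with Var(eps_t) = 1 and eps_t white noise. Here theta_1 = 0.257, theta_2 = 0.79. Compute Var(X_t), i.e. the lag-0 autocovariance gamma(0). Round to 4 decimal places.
\gamma(0) = 1.6901

For an MA(q) process X_t = eps_t + sum_i theta_i eps_{t-i} with
Var(eps_t) = sigma^2, the variance is
  gamma(0) = sigma^2 * (1 + sum_i theta_i^2).
  sum_i theta_i^2 = (0.257)^2 + (0.79)^2 = 0.066049 + 0.6241 = 0.690149.
  gamma(0) = 1 * (1 + 0.690149) = 1 * 1.690149 = 1.690149, which rounds to 1.6901.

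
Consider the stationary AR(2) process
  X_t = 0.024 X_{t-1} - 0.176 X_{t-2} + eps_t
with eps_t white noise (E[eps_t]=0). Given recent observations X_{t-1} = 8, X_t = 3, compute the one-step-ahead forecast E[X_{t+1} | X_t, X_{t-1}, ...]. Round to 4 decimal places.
E[X_{t+1} \mid \mathcal F_t] = -1.3360

For an AR(p) model X_t = c + sum_i phi_i X_{t-i} + eps_t, the
one-step-ahead conditional mean is
  E[X_{t+1} | X_t, ...] = c + sum_i phi_i X_{t+1-i}.
Substitute known values:
  E[X_{t+1} | ...] = (0.024) * (3) + (-0.176) * (8)
                   = -1.3360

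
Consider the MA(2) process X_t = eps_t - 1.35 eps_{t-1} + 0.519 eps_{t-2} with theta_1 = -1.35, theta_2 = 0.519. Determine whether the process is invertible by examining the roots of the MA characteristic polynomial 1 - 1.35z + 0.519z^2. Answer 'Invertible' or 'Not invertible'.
\text{Invertible}

The MA(q) characteristic polynomial is P(z) = 1 - 1.35z + 0.519z^2.
Invertibility requires all roots to lie outside the unit circle, i.e. |z| > 1 for every root.
Set 1 + (-1.35) z + (0.519) z^2 = 0, i.e. a z^2 + b z + c = 0 with a = 0.519, b = -1.35, c = 1.
Discriminant D = b^2 - 4ac = (-1.35)^2 - 4*(0.519)*1 = 1.8225 - (2.076) = -0.2535.
D < 0, so the roots are the complex-conjugate pair z = (-b +/- i sqrt(-D)) / (2a) = 1.3006 +/- 0.4851i.
For a conjugate pair |z|^2 = z * conj(z) = (product of roots) = c/a = 1/(0.519) = 1.926782, so |z| = sqrt(1.926782) = 1.3881 for both roots.
Moduli of all roots: 1.3881, 1.3881.
All moduli strictly greater than 1? Yes.
Verdict: Invertible.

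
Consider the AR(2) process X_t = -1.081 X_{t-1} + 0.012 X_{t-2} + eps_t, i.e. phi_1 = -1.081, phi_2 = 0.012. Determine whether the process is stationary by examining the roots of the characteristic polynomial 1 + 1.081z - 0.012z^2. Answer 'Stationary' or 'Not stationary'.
\text{Not stationary}

The AR(p) characteristic polynomial is P(z) = 1 + 1.081z - 0.012z^2.
Stationarity requires all roots to lie outside the unit circle, i.e. |z| > 1 for every root.
Set 1 + (1.081) z + (-0.012) z^2 = 0, i.e. a z^2 + b z + c = 0 with a = -0.012, b = 1.081, c = 1.
Discriminant D = b^2 - 4ac = (1.081)^2 - 4*(-0.012)*1 = 1.168561 - (-0.048) = 1.216561.
D >= 0, so the roots are real: z = (-b +/- sqrt(D)) / (2a) = (-1.081 +/- 1.102978) / (-0.024).
  z_1 = (-1.081 + 1.102978) / (-0.024) = -0.9158,   |z_1| = 0.9158.
  z_2 = (-1.081 - 1.102978) / (-0.024) = 90.9991,   |z_2| = 90.9991.
Moduli of all roots: 0.9158, 90.9991.
All moduli strictly greater than 1? No.
Verdict: Not stationary.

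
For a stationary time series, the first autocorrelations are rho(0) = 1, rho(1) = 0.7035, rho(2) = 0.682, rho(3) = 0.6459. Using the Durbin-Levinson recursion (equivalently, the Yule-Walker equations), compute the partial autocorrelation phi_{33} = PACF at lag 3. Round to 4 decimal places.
\phi_{33} = 0.1910

The PACF at lag k is phi_{kk}, the last component of the solution
to the Yule-Walker system G_k phi = r_k where
  (G_k)_{ij} = rho(|i - j|), (r_k)_i = rho(i), i,j = 1..k.
Equivalently, Durbin-Levinson gives phi_{kk} iteratively:
  phi_{11} = rho(1)
  phi_{kk} = [rho(k) - sum_{j=1..k-1} phi_{k-1,j} rho(k-j)]
            / [1 - sum_{j=1..k-1} phi_{k-1,j} rho(j)],
  phi_{k,j} = phi_{k-1,j} - phi_{kk} phi_{k-1,k-j},  j = 1..k-1.
Step k = 1:
  phi_11 = rho(1) = 0.7035.
Step k = 2:
  phi_22 = [rho(2) - phi_11 rho(1)] / [1 - phi_11 rho(1)] = [0.682 - (0.7035)(0.7035)] / [1 - (0.7035)(0.7035)]
         = 0.18708775 / 0.50508775 = 0.370406.
  Update: phi_21 = phi_11 - phi_22 phi_11 = 0.7035 - (0.370406)(0.7035) = 0.442919.
Step k = 3:
  phi_33 = [rho(3) - phi_21 rho(2) - phi_22 rho(1)] / [1 - phi_21 rho(1) - phi_22 rho(2)]
    numerator   = 0.6459 - (0.442919)(0.682) - (0.370406)(0.7035) = 0.08324827
    denominator = 1 - (0.442919)(0.7035) - (0.370406)(0.682) = 0.43578924
  phi_33 = 0.08324827 / 0.43578924 = 0.191.
Therefore phi_{33} = 0.1910.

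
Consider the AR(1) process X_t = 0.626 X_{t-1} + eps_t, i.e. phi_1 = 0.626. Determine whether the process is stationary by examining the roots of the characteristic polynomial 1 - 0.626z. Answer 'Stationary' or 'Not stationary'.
\text{Stationary}

The AR(p) characteristic polynomial is P(z) = 1 - 0.626z.
Stationarity requires all roots to lie outside the unit circle, i.e. |z| > 1 for every root.
This is linear in z: 1 + (-0.626) z = 0  =>  z = -1/(-0.626) = 1.597444,  |z| = 1.597444.
Moduli of all roots: 1.5974.
All moduli strictly greater than 1? Yes.
Verdict: Stationary.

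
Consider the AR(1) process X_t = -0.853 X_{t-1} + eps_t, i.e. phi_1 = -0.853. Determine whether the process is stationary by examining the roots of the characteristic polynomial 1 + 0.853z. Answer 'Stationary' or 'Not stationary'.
\text{Stationary}

The AR(p) characteristic polynomial is P(z) = 1 + 0.853z.
Stationarity requires all roots to lie outside the unit circle, i.e. |z| > 1 for every root.
This is linear in z: 1 + (0.853) z = 0  =>  z = -1/(0.853) = -1.172333,  |z| = 1.172333.
Moduli of all roots: 1.1723.
All moduli strictly greater than 1? Yes.
Verdict: Stationary.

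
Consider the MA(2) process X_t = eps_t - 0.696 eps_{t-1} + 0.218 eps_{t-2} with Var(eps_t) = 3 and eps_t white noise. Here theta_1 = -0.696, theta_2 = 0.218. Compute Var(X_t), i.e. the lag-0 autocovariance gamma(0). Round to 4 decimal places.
\gamma(0) = 4.5958

For an MA(q) process X_t = eps_t + sum_i theta_i eps_{t-i} with
Var(eps_t) = sigma^2, the variance is
  gamma(0) = sigma^2 * (1 + sum_i theta_i^2).
  sum_i theta_i^2 = (-0.696)^2 + (0.218)^2 = 0.484416 + 0.047524 = 0.53194.
  gamma(0) = 3 * (1 + 0.53194) = 3 * 1.53194 = 4.59582, which rounds to 4.5958.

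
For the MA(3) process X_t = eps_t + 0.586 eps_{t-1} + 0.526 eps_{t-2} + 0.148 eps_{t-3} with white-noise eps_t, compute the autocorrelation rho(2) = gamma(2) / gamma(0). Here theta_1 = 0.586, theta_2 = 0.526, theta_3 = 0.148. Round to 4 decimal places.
\rho(2) = 0.3732

For an MA(q) process with theta_0 = 1, the autocovariance is
  gamma(k) = sigma^2 * sum_{i=0..q-k} theta_i * theta_{i+k},
and rho(k) = gamma(k) / gamma(0). Sigma^2 cancels.
  numerator   = (1)*(0.526) + (0.586)*(0.148) = 0.612728.
  denominator = (1)^2 + (0.586)^2 + (0.526)^2 + (0.148)^2 = 1.641976.
  rho(2) = 0.612728 / 1.641976 = 0.3732.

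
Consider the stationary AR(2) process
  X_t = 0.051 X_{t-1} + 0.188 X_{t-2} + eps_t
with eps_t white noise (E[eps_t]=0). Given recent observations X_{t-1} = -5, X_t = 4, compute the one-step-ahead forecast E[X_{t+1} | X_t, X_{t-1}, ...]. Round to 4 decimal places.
E[X_{t+1} \mid \mathcal F_t] = -0.7360

For an AR(p) model X_t = c + sum_i phi_i X_{t-i} + eps_t, the
one-step-ahead conditional mean is
  E[X_{t+1} | X_t, ...] = c + sum_i phi_i X_{t+1-i}.
Substitute known values:
  E[X_{t+1} | ...] = (0.051) * (4) + (0.188) * (-5)
                   = -0.7360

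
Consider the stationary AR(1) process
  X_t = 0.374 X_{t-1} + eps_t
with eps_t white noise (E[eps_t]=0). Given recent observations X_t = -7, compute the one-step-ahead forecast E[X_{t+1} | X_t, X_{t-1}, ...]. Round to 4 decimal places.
E[X_{t+1} \mid \mathcal F_t] = -2.6180

For an AR(p) model X_t = c + sum_i phi_i X_{t-i} + eps_t, the
one-step-ahead conditional mean is
  E[X_{t+1} | X_t, ...] = c + sum_i phi_i X_{t+1-i}.
Substitute known values:
  E[X_{t+1} | ...] = (0.374) * (-7)
                   = -2.6180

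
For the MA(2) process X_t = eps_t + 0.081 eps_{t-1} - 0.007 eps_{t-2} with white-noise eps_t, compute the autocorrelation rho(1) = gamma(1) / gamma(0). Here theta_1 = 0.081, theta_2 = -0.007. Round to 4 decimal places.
\rho(1) = 0.0799

For an MA(q) process with theta_0 = 1, the autocovariance is
  gamma(k) = sigma^2 * sum_{i=0..q-k} theta_i * theta_{i+k},
and rho(k) = gamma(k) / gamma(0). Sigma^2 cancels.
  numerator   = (1)*(0.081) + (0.081)*(-0.007) = 0.080433.
  denominator = (1)^2 + (0.081)^2 + (-0.007)^2 = 1.00661.
  rho(1) = 0.080433 / 1.00661 = 0.0799.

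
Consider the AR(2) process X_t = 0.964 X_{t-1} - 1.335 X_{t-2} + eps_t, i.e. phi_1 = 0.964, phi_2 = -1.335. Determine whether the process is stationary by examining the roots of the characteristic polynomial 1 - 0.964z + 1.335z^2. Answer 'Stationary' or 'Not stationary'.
\text{Not stationary}

The AR(p) characteristic polynomial is P(z) = 1 - 0.964z + 1.335z^2.
Stationarity requires all roots to lie outside the unit circle, i.e. |z| > 1 for every root.
Set 1 + (-0.964) z + (1.335) z^2 = 0, i.e. a z^2 + b z + c = 0 with a = 1.335, b = -0.964, c = 1.
Discriminant D = b^2 - 4ac = (-0.964)^2 - 4*(1.335)*1 = 0.929296 - (5.34) = -4.410704.
D < 0, so the roots are the complex-conjugate pair z = (-b +/- i sqrt(-D)) / (2a) = 0.361 +/- 0.7866i.
For a conjugate pair |z|^2 = z * conj(z) = (product of roots) = c/a = 1/(1.335) = 0.749064, so |z| = sqrt(0.749064) = 0.8655 for both roots.
Moduli of all roots: 0.8655, 0.8655.
All moduli strictly greater than 1? No.
Verdict: Not stationary.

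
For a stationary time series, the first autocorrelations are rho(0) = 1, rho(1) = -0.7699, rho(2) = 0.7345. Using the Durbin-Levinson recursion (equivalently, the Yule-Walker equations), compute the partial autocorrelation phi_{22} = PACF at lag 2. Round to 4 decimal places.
\phi_{22} = 0.3481

The PACF at lag k is phi_{kk}, the last component of the solution
to the Yule-Walker system G_k phi = r_k where
  (G_k)_{ij} = rho(|i - j|), (r_k)_i = rho(i), i,j = 1..k.
Equivalently, Durbin-Levinson gives phi_{kk} iteratively:
  phi_{11} = rho(1)
  phi_{kk} = [rho(k) - sum_{j=1..k-1} phi_{k-1,j} rho(k-j)]
            / [1 - sum_{j=1..k-1} phi_{k-1,j} rho(j)],
  phi_{k,j} = phi_{k-1,j} - phi_{kk} phi_{k-1,k-j},  j = 1..k-1.
Step k = 1:
  phi_11 = rho(1) = -0.7699.
Step k = 2:
  phi_22 = [rho(2) - phi_11 rho(1)] / [1 - phi_11 rho(1)] = [0.7345 - (-0.7699)(-0.7699)] / [1 - (-0.7699)(-0.7699)]
         = 0.14175399 / 0.40725399 = 0.3481.
Therefore phi_{22} = 0.3481.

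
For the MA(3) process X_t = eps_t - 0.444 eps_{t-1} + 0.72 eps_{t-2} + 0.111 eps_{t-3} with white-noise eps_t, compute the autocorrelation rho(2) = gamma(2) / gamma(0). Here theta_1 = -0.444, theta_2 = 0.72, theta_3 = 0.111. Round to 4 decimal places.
\rho(2) = 0.3882

For an MA(q) process with theta_0 = 1, the autocovariance is
  gamma(k) = sigma^2 * sum_{i=0..q-k} theta_i * theta_{i+k},
and rho(k) = gamma(k) / gamma(0). Sigma^2 cancels.
  numerator   = (1)*(0.72) + (-0.444)*(0.111) = 0.670716.
  denominator = (1)^2 + (-0.444)^2 + (0.72)^2 + (0.111)^2 = 1.727857.
  rho(2) = 0.670716 / 1.727857 = 0.3882.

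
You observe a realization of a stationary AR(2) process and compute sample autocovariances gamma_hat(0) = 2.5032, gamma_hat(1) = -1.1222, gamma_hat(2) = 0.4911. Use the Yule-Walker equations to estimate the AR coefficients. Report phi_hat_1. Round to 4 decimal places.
\hat\phi_{1} = -0.4510

The Yule-Walker equations for an AR(p) process read, in matrix form,
  Gamma_p phi = r_p,   with   (Gamma_p)_{ij} = gamma(|i - j|),
                       (r_p)_i = gamma(i),   i,j = 1..p.
Substitute the sample gammas (Toeplitz matrix and right-hand side of size 2):
  Gamma_p = [[2.5032, -1.1222], [-1.1222, 2.5032]]
  r_p     = [-1.1222, 0.4911]
Written out:
  2.5032 phi_1 - 1.1222 phi_2 = -1.1222
  -1.1222 phi_1 + 2.5032 phi_2 = 0.4911
Solve by Cramer's rule:
  det = gamma(0)^2 - gamma(1)^2 = (2.5032)^2 - (-1.1222)^2 = 6.26601024 - 1.25933284 = 5.0066774
  phi_hat_1 = [gamma(1) gamma(0) - gamma(1) gamma(2)] / det = [(-1.1222)(2.5032) - (-1.1222)(0.4911)] / 5.0066774 = -2.25797862 / 5.0066774 = -0.451
  phi_hat_2 = [gamma(0) gamma(2) - gamma(1)^2] / det = [(2.5032)(0.4911) - (-1.1222)^2] / 5.0066774 = -0.03001132 / 5.0066774 = -0.006
So phi_hat = [-0.4510, -0.0060].
Therefore phi_hat_1 = -0.4510.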